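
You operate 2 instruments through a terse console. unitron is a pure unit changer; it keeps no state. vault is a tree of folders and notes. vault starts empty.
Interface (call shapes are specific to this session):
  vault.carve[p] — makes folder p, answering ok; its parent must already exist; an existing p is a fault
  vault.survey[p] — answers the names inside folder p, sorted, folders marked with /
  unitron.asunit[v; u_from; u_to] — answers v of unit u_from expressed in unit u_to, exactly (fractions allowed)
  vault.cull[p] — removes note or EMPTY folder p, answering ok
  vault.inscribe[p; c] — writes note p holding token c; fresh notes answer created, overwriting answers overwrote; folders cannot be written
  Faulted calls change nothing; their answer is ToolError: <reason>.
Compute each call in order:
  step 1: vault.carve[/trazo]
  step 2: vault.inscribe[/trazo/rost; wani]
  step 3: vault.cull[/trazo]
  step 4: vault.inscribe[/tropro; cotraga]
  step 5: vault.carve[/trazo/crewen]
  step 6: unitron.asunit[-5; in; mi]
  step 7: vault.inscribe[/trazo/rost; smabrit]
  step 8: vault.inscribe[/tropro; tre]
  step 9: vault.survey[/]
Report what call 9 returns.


Step: vault.carve[p=/trazo]
Result: ok
Step: vault.inscribe[p=/trazo/rost; c=wani]
Result: created
Step: vault.cull[p=/trazo]
Result: ToolError: not empty
Step: vault.inscribe[p=/tropro; c=cotraga]
Result: created
Step: vault.carve[p=/trazo/crewen]
Result: ok
Step: unitron.asunit[v=-5; u_from=in; u_to=mi]
Result: -1/12672
Step: vault.inscribe[p=/trazo/rost; c=smabrit]
Result: overwrote
Step: vault.inscribe[p=/tropro; c=tre]
Result: overwrote
Step: vault.survey[p=/]
Result: [trazo/, tropro]

Answer: [trazo/, tropro]


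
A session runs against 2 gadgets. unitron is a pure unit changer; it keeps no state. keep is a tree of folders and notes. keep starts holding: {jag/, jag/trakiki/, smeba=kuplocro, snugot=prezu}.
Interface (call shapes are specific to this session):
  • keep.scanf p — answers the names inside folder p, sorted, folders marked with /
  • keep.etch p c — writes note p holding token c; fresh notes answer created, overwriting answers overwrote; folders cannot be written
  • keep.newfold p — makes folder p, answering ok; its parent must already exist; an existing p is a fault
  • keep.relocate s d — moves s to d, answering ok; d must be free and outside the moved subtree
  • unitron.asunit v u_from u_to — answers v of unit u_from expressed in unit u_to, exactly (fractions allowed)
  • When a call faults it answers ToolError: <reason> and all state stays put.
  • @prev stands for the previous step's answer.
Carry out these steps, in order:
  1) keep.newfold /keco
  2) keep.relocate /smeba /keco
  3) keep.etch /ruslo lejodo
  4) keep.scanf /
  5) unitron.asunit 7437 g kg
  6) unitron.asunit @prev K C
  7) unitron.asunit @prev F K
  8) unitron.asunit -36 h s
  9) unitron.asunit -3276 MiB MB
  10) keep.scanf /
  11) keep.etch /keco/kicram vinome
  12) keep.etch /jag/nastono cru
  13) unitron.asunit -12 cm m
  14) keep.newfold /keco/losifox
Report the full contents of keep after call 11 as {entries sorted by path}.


Answer: {jag/, jag/trakiki/, keco/, keco/kicram=vinome, ruslo=lejodo, smeba=kuplocro, snugot=prezu}

Derivation:
>> keep.newfold(p='/keco')
<< ok
>> keep.relocate(s='/smeba', d='/keco')
<< ToolError: exists
>> keep.etch(p='/ruslo', c='lejodo')
<< created
>> keep.scanf(p='/')
<< [jag/, keco/, ruslo, smeba, snugot]
>> unitron.asunit(v='7437', u_from='g', u_to='kg')
<< 7437/1000
>> unitron.asunit(v='@prev', u_from='K', u_to='C')
<< -265713/1000
>> unitron.asunit(v='@prev', u_from='F', u_to='K')
<< 193957/1800
>> unitron.asunit(v='-36', u_from='h', u_to='s')
<< -129600
>> unitron.asunit(v='-3276', u_from='MiB', u_to='MB')
<< -53673984/15625
>> keep.scanf(p='/')
<< [jag/, keco/, ruslo, smeba, snugot]
>> keep.etch(p='/keco/kicram', c='vinome')
<< created
>> keep.etch(p='/jag/nastono', c='cru')
<< created
>> unitron.asunit(v='-12', u_from='cm', u_to='m')
<< -3/25
>> keep.newfold(p='/keco/losifox')
<< ok


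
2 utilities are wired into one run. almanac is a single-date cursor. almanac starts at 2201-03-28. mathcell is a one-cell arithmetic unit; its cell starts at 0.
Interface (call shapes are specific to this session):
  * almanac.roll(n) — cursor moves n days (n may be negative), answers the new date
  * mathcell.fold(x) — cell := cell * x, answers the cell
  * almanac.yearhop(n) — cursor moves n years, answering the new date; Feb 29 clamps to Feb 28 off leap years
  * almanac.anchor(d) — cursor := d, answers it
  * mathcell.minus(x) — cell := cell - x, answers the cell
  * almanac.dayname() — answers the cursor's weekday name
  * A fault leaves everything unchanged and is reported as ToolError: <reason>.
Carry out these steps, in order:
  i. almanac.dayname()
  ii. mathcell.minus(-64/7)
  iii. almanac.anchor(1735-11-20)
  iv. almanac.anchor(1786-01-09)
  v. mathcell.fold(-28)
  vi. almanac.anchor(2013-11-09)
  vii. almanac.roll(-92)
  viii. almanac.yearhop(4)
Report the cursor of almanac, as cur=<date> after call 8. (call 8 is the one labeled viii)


Answer: cur=2017-08-09

Derivation:
% dayname
:: Saturday
% minus x→-64/7
:: 64/7
% anchor d→1735-11-20
:: 1735-11-20
% anchor d→1786-01-09
:: 1786-01-09
% fold x→-28
:: -256
% anchor d→2013-11-09
:: 2013-11-09
% roll n→-92
:: 2013-08-09
% yearhop n→4
:: 2017-08-09


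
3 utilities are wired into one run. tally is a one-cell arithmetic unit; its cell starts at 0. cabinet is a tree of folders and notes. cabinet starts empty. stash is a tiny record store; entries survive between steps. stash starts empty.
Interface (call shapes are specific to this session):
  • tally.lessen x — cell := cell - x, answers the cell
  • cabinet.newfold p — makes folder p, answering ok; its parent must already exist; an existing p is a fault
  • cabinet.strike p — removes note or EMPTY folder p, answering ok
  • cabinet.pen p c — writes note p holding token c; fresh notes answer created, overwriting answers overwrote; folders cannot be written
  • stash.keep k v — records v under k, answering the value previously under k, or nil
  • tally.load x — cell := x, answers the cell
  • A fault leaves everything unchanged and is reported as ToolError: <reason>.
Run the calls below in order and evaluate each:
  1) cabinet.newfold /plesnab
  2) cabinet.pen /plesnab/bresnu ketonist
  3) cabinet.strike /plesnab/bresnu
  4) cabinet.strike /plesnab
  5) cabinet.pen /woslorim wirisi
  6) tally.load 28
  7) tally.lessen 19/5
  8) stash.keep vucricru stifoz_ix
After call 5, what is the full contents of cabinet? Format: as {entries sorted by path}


Answer: {woslorim=wirisi}

Derivation:
;; 1. cabinet.newfold(p: /plesnab) -> ok
;; 2. cabinet.pen(p: /plesnab/bresnu, c: ketonist) -> created
;; 3. cabinet.strike(p: /plesnab/bresnu) -> ok
;; 4. cabinet.strike(p: /plesnab) -> ok
;; 5. cabinet.pen(p: /woslorim, c: wirisi) -> created
;; 6. tally.load(x: 28) -> 28
;; 7. tally.lessen(x: 19/5) -> 121/5
;; 8. stash.keep(k: vucricru, v: stifoz_ix) -> nil


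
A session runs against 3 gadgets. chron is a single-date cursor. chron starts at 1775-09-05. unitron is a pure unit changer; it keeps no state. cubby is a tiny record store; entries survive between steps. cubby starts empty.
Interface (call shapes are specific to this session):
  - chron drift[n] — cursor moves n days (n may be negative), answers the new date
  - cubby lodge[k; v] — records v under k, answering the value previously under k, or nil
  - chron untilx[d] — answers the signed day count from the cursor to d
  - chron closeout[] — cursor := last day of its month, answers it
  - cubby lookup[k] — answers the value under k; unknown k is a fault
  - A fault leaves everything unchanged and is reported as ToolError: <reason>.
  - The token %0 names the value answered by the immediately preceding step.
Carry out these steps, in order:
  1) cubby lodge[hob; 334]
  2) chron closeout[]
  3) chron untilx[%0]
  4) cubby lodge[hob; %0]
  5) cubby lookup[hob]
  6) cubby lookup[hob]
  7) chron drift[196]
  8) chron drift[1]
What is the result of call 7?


Answer: 1776-04-13

Derivation:
> cubby lodge k: hob v: 334
= nil
> chron closeout
= 1775-09-30
> chron untilx d: %0
= 0
> cubby lodge k: hob v: %0
= 334
> cubby lookup k: hob
= 0
> cubby lookup k: hob
= 0
> chron drift n: 196
= 1776-04-13
> chron drift n: 1
= 1776-04-14


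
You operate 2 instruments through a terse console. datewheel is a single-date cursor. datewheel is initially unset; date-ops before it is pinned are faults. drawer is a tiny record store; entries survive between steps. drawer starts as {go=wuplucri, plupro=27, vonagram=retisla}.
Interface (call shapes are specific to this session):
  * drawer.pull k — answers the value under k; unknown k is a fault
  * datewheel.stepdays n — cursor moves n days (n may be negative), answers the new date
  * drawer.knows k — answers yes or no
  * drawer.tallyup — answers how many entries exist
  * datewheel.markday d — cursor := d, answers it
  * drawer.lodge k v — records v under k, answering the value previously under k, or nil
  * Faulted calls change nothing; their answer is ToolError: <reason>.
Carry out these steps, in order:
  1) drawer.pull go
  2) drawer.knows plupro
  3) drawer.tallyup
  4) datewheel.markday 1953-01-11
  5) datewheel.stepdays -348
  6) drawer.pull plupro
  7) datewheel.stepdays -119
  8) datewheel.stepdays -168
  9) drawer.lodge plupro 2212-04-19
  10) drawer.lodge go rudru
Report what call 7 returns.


Answer: 1951-10-02

Derivation:
→ drawer.pull(k=go)
← wuplucri
→ drawer.knows(k=plupro)
← yes
→ drawer.tallyup()
← 3
→ datewheel.markday(d=1953-01-11)
← 1953-01-11
→ datewheel.stepdays(n=-348)
← 1952-01-29
→ drawer.pull(k=plupro)
← 27
→ datewheel.stepdays(n=-119)
← 1951-10-02
→ datewheel.stepdays(n=-168)
← 1951-04-17
→ drawer.lodge(k=plupro, v=2212-04-19)
← 27
→ drawer.lodge(k=go, v=rudru)
← wuplucri


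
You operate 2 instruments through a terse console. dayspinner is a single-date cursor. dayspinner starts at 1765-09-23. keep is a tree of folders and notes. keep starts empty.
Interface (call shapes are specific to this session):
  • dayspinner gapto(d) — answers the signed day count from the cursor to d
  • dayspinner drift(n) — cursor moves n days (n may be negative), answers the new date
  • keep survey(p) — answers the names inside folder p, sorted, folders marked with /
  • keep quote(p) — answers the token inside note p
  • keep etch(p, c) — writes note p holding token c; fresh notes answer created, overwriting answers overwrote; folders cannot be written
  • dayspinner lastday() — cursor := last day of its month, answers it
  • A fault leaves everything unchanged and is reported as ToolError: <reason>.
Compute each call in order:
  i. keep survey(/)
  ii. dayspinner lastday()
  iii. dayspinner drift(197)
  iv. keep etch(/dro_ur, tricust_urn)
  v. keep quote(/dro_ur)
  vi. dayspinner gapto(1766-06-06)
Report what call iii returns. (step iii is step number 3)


Answer: 1766-04-15

Derivation:
→ keep survey(/)
← []
→ dayspinner lastday()
← 1765-09-30
→ dayspinner drift(197)
← 1766-04-15
→ keep etch(/dro_ur, tricust_urn)
← created
→ keep quote(/dro_ur)
← tricust_urn
→ dayspinner gapto(1766-06-06)
← 52


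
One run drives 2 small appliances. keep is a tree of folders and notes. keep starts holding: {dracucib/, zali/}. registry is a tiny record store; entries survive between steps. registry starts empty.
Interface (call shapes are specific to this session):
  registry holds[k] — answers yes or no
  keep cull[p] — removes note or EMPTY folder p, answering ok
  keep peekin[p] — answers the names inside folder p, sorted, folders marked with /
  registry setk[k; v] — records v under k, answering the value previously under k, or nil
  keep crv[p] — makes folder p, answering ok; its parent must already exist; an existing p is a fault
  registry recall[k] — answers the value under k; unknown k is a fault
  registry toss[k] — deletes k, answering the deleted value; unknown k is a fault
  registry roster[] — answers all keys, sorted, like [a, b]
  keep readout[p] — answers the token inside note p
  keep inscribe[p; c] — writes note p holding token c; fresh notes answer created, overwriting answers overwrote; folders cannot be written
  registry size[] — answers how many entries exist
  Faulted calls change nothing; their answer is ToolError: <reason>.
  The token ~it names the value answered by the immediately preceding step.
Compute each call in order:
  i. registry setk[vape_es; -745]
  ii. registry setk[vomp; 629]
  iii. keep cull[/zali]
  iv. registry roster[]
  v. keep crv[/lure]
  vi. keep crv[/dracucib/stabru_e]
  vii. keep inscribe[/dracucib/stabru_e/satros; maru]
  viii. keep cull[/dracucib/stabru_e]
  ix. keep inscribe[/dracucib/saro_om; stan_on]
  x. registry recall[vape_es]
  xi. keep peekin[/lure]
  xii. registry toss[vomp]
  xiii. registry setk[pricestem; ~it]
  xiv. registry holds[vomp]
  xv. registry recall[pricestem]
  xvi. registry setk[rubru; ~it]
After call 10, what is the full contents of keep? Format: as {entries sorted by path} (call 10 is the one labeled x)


Calling registry setk passing k=vape_es, v=-745, — result: nil.
Invoking registry setk passing k=vomp, v=629: nil.
Invoking keep cull passing p=/zali, and observe ok.
Invoking registry roster(), and see [vape_es, vomp].
I try keep crv passing p=/lure, and observe ok.
Then keep crv passing p=/dracucib/stabru_e, and observe ok.
Next I call keep inscribe passing p=/dracucib/stabru_e/satros, c=maru, giving created.
I try keep cull passing p=/dracucib/stabru_e, → ToolError: not empty.
Invoking keep inscribe passing p=/dracucib/saro_om, c=stan_on: created.
Calling registry recall passing k=vape_es: -745.
I run keep peekin passing p=/lure, yielding [].
Then registry toss passing k=vomp, and observe 629.
I run registry setk passing k=pricestem, v=~it, yielding nil.
I invoke registry holds passing k=vomp, which returns no.
I run registry recall passing k=pricestem, and see 629.
I invoke registry setk passing k=rubru, v=~it, — result: nil.

Answer: {dracucib/, dracucib/saro_om=stan_on, dracucib/stabru_e/, dracucib/stabru_e/satros=maru, lure/}


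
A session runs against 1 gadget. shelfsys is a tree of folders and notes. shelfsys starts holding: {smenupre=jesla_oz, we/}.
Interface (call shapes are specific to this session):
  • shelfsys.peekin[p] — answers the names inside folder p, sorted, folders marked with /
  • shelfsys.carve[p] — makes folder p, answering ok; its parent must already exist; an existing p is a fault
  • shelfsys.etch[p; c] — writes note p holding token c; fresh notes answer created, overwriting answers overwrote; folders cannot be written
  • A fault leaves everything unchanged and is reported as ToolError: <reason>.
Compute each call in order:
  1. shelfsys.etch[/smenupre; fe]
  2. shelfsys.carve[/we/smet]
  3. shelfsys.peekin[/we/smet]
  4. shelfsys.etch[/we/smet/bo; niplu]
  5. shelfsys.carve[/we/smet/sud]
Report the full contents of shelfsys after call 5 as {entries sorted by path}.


>>> shelfsys.etch /smenupre fe
= overwrote
>>> shelfsys.carve /we/smet
= ok
>>> shelfsys.peekin /we/smet
= []
>>> shelfsys.etch /we/smet/bo niplu
= created
>>> shelfsys.carve /we/smet/sud
= ok

Answer: {smenupre=fe, we/, we/smet/, we/smet/bo=niplu, we/smet/sud/}


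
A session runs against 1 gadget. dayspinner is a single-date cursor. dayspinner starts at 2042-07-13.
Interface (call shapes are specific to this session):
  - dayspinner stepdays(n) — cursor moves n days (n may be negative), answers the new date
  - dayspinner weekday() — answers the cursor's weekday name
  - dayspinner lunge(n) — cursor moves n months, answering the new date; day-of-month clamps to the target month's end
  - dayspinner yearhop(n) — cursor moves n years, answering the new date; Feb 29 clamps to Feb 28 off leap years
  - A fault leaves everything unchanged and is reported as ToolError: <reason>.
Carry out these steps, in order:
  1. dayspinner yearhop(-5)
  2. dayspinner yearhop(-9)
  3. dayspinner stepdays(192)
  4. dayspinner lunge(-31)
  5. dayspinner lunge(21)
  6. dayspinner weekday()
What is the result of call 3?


;; dayspinner yearhop(n='-5') -> 2037-07-13
;; dayspinner yearhop(n='-9') -> 2028-07-13
;; dayspinner stepdays(n='192') -> 2029-01-21
;; dayspinner lunge(n='-31') -> 2026-06-21
;; dayspinner lunge(n='21') -> 2028-03-21
;; dayspinner weekday() -> Tuesday

Answer: 2029-01-21


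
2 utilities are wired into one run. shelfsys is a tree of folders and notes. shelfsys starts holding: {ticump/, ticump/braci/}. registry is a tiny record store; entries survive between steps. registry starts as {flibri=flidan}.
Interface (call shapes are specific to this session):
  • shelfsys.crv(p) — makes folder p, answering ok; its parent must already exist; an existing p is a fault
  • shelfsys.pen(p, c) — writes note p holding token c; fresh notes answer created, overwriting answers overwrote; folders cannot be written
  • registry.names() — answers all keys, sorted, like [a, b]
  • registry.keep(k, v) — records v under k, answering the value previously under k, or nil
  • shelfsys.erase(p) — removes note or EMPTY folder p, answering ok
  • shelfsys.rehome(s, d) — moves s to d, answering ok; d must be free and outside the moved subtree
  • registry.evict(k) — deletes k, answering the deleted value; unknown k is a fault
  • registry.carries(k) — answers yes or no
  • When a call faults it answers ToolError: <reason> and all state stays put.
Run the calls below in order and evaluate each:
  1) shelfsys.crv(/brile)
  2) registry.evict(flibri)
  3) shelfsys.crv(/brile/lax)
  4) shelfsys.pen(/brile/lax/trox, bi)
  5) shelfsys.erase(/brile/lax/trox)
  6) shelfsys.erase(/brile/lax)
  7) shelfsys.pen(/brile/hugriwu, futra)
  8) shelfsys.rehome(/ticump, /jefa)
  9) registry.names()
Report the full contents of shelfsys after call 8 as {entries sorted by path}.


Answer: {brile/, brile/hugriwu=futra, jefa/, jefa/braci/}

Derivation:
Step: shelfsys.crv[p='/brile']
Result: ok
Step: registry.evict[k='flibri']
Result: flidan
Step: shelfsys.crv[p='/brile/lax']
Result: ok
Step: shelfsys.pen[p='/brile/lax/trox'; c='bi']
Result: created
Step: shelfsys.erase[p='/brile/lax/trox']
Result: ok
Step: shelfsys.erase[p='/brile/lax']
Result: ok
Step: shelfsys.pen[p='/brile/hugriwu'; c='futra']
Result: created
Step: shelfsys.rehome[s='/ticump'; d='/jefa']
Result: ok
Step: registry.names[]
Result: []


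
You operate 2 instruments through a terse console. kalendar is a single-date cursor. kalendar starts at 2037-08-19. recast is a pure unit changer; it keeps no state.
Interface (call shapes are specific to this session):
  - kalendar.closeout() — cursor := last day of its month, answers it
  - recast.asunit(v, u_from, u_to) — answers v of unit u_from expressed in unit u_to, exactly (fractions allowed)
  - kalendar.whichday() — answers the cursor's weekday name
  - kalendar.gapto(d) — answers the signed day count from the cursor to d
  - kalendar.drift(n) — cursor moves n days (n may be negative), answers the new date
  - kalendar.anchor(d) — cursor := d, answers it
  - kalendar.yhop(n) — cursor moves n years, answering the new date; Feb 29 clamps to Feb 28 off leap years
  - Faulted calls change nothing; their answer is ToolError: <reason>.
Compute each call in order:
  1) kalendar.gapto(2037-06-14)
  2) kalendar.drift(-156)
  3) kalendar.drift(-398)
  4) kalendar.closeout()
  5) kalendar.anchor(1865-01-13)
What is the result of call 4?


I call gapto using d='2037-06-14', and see -66.
I call drift using n='-156', and get 2037-03-16.
Next I call drift using n='-398', and get 2036-02-12.
Then closeout, and see 2036-02-29.
Using anchor using d='1865-01-13', giving 1865-01-13.

Answer: 2036-02-29


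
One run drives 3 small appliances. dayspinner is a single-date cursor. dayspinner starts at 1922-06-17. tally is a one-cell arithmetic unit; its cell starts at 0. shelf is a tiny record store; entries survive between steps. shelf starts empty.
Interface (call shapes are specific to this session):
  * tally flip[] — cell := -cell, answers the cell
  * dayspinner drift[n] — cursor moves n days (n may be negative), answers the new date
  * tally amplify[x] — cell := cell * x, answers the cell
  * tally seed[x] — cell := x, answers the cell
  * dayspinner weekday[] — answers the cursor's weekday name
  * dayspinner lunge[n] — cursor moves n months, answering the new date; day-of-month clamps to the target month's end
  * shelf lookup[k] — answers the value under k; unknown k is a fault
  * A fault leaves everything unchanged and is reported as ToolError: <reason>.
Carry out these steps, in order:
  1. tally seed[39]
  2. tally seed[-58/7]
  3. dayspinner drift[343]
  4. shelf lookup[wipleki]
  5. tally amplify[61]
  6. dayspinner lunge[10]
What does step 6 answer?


Answer: 1924-03-26

Derivation:
Act: tally seed[x→39]
Obs: 39
Act: tally seed[x→-58/7]
Obs: -58/7
Act: dayspinner drift[n→343]
Obs: 1923-05-26
Act: shelf lookup[k→wipleki]
Obs: ToolError: no such key wipleki
Act: tally amplify[x→61]
Obs: -3538/7
Act: dayspinner lunge[n→10]
Obs: 1924-03-26


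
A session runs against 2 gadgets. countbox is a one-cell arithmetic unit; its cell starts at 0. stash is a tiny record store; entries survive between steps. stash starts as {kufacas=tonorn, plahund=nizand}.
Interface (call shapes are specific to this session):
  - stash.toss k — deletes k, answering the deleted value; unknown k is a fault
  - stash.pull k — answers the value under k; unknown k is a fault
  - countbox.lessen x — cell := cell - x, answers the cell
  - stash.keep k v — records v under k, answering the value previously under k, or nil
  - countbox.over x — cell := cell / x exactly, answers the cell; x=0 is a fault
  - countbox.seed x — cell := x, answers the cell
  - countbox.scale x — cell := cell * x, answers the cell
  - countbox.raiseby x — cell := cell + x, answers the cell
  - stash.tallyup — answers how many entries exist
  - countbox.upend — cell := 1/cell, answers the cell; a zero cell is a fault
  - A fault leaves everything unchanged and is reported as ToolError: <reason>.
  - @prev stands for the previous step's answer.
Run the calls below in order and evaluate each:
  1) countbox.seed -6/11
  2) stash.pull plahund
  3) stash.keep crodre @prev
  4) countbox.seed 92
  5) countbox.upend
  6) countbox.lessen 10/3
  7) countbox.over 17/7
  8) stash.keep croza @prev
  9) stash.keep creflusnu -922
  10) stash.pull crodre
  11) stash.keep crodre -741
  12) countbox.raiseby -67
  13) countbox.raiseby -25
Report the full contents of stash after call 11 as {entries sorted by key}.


CALL countbox.seed[x: -6/11]
RET  -6/11
CALL stash.pull[k: plahund]
RET  nizand
CALL stash.keep[k: crodre; v: @prev]
RET  nil
CALL countbox.seed[x: 92]
RET  92
CALL countbox.upend[]
RET  1/92
CALL countbox.lessen[x: 10/3]
RET  -917/276
CALL countbox.over[x: 17/7]
RET  -6419/4692
CALL stash.keep[k: croza; v: @prev]
RET  nil
CALL stash.keep[k: creflusnu; v: -922]
RET  nil
CALL stash.pull[k: crodre]
RET  nizand
CALL stash.keep[k: crodre; v: -741]
RET  nizand
CALL countbox.raiseby[x: -67]
RET  -320783/4692
CALL countbox.raiseby[x: -25]
RET  -438083/4692

Answer: {creflusnu=-922, crodre=-741, croza=-6419/4692, kufacas=tonorn, plahund=nizand}


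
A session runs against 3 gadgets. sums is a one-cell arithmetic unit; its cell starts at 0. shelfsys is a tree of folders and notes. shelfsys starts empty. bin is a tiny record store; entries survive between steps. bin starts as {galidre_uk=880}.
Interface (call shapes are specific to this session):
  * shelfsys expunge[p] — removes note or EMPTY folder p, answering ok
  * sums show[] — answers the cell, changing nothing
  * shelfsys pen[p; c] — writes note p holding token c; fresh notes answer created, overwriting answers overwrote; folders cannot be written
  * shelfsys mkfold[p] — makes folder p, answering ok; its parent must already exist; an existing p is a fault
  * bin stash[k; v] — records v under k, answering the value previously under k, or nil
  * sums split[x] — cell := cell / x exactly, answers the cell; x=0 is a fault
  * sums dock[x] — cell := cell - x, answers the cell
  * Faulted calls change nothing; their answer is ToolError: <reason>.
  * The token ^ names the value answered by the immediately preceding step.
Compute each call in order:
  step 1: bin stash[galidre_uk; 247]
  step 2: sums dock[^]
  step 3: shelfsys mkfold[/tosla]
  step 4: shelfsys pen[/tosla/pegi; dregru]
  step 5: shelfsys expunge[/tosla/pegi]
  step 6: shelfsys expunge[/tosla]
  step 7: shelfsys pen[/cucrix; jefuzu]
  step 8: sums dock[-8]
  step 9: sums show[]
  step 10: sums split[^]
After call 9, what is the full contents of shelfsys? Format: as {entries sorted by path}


Answer: {cucrix=jefuzu}

Derivation:
→ bin stash(k: galidre_uk, v: 247)
← 880
→ sums dock(x: ^)
← -880
→ shelfsys mkfold(p: /tosla)
← ok
→ shelfsys pen(p: /tosla/pegi, c: dregru)
← created
→ shelfsys expunge(p: /tosla/pegi)
← ok
→ shelfsys expunge(p: /tosla)
← ok
→ shelfsys pen(p: /cucrix, c: jefuzu)
← created
→ sums dock(x: -8)
← -872
→ sums show()
← -872
→ sums split(x: ^)
← 1


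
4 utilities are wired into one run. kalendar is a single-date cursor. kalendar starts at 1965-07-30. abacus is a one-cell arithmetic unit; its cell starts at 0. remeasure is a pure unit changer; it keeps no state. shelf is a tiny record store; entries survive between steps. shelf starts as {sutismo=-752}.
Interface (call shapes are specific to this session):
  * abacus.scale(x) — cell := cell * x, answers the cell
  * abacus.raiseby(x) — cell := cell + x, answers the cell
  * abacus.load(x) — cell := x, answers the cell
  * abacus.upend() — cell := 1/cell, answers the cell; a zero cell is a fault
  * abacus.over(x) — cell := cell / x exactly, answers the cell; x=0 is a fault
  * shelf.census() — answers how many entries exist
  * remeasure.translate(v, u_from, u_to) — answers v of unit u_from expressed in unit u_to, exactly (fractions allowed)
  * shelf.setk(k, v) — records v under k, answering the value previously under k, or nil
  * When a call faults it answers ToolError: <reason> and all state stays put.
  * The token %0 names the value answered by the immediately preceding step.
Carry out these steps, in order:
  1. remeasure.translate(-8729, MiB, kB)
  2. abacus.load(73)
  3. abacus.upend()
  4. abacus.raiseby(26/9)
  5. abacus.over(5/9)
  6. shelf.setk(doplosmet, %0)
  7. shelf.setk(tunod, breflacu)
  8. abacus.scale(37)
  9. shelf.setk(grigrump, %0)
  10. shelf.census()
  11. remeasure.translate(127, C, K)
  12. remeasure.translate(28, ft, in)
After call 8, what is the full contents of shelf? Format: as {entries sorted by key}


;; translate(-8729, MiB, kB) ~> -1144127488/125
;; load(73) ~> 73
;; upend() ~> 1/73
;; raiseby(26/9) ~> 1907/657
;; over(5/9) ~> 1907/365
;; setk(doplosmet, %0) ~> nil
;; setk(tunod, breflacu) ~> nil
;; scale(37) ~> 70559/365
;; setk(grigrump, %0) ~> nil
;; census() ~> 4
;; translate(127, C, K) ~> 8003/20
;; translate(28, ft, in) ~> 336

Answer: {doplosmet=1907/365, sutismo=-752, tunod=breflacu}


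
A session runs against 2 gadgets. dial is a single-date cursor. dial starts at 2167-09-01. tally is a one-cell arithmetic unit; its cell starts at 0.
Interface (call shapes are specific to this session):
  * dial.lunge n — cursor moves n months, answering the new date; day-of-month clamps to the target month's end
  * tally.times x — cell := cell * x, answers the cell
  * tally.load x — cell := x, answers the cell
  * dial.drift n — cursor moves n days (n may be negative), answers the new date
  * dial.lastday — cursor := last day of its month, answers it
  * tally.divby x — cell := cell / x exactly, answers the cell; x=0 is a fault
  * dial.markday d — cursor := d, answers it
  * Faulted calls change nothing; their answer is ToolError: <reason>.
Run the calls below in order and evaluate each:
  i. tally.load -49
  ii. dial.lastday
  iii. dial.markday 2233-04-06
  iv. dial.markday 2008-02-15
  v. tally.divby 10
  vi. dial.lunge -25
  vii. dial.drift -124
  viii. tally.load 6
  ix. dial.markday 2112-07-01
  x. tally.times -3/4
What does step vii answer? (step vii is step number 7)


·→ tally.load(-49)
·← -49
·→ dial.lastday()
·← 2167-09-30
·→ dial.markday(2233-04-06)
·← 2233-04-06
·→ dial.markday(2008-02-15)
·← 2008-02-15
·→ tally.divby(10)
·← -49/10
·→ dial.lunge(-25)
·← 2006-01-15
·→ dial.drift(-124)
·← 2005-09-13
·→ tally.load(6)
·← 6
·→ dial.markday(2112-07-01)
·← 2112-07-01
·→ tally.times(-3/4)
·← -9/2

Answer: 2005-09-13


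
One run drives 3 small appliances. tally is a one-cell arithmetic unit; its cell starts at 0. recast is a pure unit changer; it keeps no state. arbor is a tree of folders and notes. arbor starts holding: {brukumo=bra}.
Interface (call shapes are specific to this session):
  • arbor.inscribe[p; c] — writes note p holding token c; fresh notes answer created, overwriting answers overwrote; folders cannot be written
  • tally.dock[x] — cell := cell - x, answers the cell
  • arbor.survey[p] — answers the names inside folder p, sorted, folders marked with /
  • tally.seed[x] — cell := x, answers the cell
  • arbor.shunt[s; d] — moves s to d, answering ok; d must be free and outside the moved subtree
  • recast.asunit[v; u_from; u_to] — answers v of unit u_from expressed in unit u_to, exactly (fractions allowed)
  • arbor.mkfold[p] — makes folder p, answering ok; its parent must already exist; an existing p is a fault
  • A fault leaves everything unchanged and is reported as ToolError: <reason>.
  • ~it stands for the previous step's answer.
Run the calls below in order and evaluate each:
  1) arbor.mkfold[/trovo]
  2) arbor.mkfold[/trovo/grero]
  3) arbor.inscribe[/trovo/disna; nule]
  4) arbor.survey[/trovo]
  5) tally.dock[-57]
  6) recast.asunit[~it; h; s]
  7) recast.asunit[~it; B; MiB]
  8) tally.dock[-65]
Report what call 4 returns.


Answer: [disna, grero/]

Derivation:
==> arbor.mkfold(/trovo)
<== ok
==> arbor.mkfold(/trovo/grero)
<== ok
==> arbor.inscribe(/trovo/disna, nule)
<== created
==> arbor.survey(/trovo)
<== [disna, grero/]
==> tally.dock(-57)
<== 57
==> recast.asunit(~it, h, s)
<== 205200
==> recast.asunit(~it, B, MiB)
<== 12825/65536
==> tally.dock(-65)
<== 122


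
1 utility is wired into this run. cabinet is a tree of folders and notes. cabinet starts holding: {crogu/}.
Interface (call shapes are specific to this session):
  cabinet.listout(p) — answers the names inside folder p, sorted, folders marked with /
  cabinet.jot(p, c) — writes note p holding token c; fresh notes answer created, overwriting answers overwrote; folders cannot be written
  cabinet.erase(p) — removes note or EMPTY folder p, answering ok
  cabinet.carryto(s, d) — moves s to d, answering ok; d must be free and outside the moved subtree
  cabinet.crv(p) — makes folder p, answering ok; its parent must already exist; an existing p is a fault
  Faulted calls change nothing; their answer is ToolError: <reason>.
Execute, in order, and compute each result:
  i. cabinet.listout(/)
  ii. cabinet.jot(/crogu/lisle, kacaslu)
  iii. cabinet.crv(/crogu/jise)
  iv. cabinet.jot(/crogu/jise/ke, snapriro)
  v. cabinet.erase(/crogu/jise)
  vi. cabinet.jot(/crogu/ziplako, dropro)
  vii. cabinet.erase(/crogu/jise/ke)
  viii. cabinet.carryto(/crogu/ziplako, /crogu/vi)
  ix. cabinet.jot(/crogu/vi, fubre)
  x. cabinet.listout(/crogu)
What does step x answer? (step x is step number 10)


Answer: [jise/, lisle, vi]

Derivation:
I invoke cabinet.listout(p='/'), giving [crogu/].
Using cabinet.jot(p='/crogu/lisle', c='kacaslu'), — result: created.
Then cabinet.crv(p='/crogu/jise'), and see ok.
Calling cabinet.jot(p='/crogu/jise/ke', c='snapriro'), — result: created.
I run cabinet.erase(p='/crogu/jise'), which returns ToolError: not empty.
I try cabinet.jot(p='/crogu/ziplako', c='dropro'), and get created.
I invoke cabinet.erase(p='/crogu/jise/ke'), — result: ok.
Invoking cabinet.carryto(s='/crogu/ziplako', d='/crogu/vi'), yielding ok.
I use cabinet.jot(p='/crogu/vi', c='fubre'), yielding overwrote.
I invoke cabinet.listout(p='/crogu'), and get [jise/, lisle, vi].


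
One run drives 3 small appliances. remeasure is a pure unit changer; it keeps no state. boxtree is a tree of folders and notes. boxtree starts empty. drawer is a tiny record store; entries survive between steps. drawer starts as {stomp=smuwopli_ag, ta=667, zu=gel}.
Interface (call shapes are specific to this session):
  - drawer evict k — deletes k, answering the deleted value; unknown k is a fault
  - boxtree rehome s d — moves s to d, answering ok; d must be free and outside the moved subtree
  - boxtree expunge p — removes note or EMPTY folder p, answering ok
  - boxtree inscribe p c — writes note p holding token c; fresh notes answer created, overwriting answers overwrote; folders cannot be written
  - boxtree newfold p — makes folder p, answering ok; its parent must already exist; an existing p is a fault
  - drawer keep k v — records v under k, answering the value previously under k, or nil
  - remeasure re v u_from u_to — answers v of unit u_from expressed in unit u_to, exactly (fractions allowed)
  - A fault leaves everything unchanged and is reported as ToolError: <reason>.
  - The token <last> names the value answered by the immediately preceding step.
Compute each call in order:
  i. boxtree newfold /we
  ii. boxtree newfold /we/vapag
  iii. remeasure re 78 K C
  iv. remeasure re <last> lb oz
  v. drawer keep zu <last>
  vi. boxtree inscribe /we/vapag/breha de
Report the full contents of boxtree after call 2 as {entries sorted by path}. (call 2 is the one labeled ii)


CALL boxtree newfold[p='/we']
RET  ok
CALL boxtree newfold[p='/we/vapag']
RET  ok
CALL remeasure re[v='78'; u_from='K'; u_to='C']
RET  -3903/20
CALL remeasure re[v='<last>'; u_from='lb'; u_to='oz']
RET  -15612/5
CALL drawer keep[k='zu'; v='<last>']
RET  gel
CALL boxtree inscribe[p='/we/vapag/breha'; c='de']
RET  created

Answer: {we/, we/vapag/}


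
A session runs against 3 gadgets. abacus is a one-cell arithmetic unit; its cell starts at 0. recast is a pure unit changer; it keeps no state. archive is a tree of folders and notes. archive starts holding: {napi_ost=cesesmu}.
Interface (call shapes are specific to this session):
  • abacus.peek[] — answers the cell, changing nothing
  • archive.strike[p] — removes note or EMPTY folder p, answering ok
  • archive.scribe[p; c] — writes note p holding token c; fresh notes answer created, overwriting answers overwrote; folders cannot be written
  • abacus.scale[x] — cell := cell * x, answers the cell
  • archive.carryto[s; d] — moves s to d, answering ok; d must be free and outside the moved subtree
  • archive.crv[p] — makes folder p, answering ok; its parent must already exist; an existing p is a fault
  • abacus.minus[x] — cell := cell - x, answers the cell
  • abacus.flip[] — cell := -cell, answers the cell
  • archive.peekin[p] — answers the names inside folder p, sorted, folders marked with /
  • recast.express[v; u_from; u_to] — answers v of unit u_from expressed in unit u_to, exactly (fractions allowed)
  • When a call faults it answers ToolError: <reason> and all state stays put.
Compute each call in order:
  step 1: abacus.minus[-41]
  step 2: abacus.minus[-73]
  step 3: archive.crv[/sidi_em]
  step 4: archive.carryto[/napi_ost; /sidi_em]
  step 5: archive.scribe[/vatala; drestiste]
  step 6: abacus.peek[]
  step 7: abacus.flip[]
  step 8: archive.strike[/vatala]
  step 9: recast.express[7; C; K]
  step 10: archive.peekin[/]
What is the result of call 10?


Answer: [napi_ost, sidi_em/]

Derivation:
·→ abacus.minus(-41)
·← 41
·→ abacus.minus(-73)
·← 114
·→ archive.crv(/sidi_em)
·← ok
·→ archive.carryto(/napi_ost, /sidi_em)
·← ToolError: exists
·→ archive.scribe(/vatala, drestiste)
·← created
·→ abacus.peek()
·← 114
·→ abacus.flip()
·← -114
·→ archive.strike(/vatala)
·← ok
·→ recast.express(7, C, K)
·← 5603/20
·→ archive.peekin(/)
·← [napi_ost, sidi_em/]


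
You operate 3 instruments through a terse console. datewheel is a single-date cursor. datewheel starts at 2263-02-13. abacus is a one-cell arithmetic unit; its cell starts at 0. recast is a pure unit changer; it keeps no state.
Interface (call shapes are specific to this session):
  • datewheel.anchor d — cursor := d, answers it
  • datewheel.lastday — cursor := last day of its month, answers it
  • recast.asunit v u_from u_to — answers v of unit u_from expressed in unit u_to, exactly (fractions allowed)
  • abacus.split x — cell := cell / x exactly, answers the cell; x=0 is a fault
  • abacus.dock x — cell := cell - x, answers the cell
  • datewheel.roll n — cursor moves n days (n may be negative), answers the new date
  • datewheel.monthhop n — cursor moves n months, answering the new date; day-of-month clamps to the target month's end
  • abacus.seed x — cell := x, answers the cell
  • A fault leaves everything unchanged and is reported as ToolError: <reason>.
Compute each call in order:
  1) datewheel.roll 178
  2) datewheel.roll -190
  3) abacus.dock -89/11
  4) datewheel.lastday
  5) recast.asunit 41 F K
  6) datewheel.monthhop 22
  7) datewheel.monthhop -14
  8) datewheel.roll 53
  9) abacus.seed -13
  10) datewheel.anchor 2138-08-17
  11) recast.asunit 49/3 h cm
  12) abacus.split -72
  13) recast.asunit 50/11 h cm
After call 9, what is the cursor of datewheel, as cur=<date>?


Answer: cur=2263-12-20

Derivation:
==> datewheel.roll(n=178)
<== 2263-08-10
==> datewheel.roll(n=-190)
<== 2263-02-01
==> abacus.dock(x=-89/11)
<== 89/11
==> datewheel.lastday()
<== 2263-02-28
==> recast.asunit(v=41, u_from=F, u_to=K)
<== 5563/20
==> datewheel.monthhop(n=22)
<== 2264-12-28
==> datewheel.monthhop(n=-14)
<== 2263-10-28
==> datewheel.roll(n=53)
<== 2263-12-20
==> abacus.seed(x=-13)
<== -13
==> datewheel.anchor(d=2138-08-17)
<== 2138-08-17
==> recast.asunit(v=49/3, u_from=h, u_to=cm)
<== ToolError: incompatible units
==> abacus.split(x=-72)
<== 13/72
==> recast.asunit(v=50/11, u_from=h, u_to=cm)
<== ToolError: incompatible units


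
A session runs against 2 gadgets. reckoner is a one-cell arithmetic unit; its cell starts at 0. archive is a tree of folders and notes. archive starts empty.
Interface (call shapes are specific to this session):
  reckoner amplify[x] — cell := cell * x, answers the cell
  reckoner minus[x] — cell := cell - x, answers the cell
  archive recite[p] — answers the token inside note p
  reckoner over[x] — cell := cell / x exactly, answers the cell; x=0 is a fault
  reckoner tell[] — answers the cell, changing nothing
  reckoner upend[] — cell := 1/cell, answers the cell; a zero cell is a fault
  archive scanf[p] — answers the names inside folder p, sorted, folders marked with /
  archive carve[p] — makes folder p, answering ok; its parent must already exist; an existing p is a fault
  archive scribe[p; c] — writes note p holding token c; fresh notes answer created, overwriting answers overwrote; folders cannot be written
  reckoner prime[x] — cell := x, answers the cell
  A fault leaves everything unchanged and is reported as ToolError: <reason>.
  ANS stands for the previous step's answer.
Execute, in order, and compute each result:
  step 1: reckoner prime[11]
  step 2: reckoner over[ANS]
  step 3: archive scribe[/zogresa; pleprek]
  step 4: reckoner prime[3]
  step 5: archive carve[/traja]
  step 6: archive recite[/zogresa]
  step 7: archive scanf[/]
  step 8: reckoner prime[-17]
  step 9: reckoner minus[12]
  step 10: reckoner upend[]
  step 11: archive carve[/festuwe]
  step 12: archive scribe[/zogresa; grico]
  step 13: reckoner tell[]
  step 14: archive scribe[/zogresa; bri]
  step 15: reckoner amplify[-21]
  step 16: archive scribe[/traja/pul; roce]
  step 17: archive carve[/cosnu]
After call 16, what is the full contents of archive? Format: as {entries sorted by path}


Answer: {festuwe/, traja/, traja/pul=roce, zogresa=bri}

Derivation:
I use reckoner prime with x='11', yielding 11.
Next I call reckoner over with x='ANS', — result: 1.
Calling archive scribe with p='/zogresa', c='pleprek', giving created.
I use reckoner prime with x='3', — result: 3.
Invoking archive carve with p='/traja': ok.
Using archive recite with p='/zogresa', and get pleprek.
I try archive scanf with p='/', giving [traja/, zogresa].
Then reckoner prime with x='-17', and see -17.
I call reckoner minus with x='12', → -29.
Next I call reckoner upend, and observe -1/29.
Invoking archive carve with p='/festuwe', and see ok.
I use archive scribe with p='/zogresa', c='grico', yielding overwrote.
Then reckoner tell, yielding -1/29.
Next I call archive scribe with p='/zogresa', c='bri', and observe overwrote.
Calling reckoner amplify with x='-21', giving 21/29.
Then archive scribe with p='/traja/pul', c='roce', giving created.
Calling archive carve with p='/cosnu', and see ok.
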